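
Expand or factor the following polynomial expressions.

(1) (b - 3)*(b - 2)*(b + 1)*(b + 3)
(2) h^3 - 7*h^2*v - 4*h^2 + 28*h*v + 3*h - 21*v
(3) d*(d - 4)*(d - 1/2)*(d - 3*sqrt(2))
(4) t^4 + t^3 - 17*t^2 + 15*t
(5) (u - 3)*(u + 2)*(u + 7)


(1) = b^4 - b^3 - 11*b^2 + 9*b + 18
(2) = (h - 3)*(h - 1)*(h - 7*v)
(3) = d^4 - 9*d^3/2 - 3*sqrt(2)*d^3 + 2*d^2 + 27*sqrt(2)*d^2/2 - 6*sqrt(2)*d
(4) = t*(t - 3)*(t - 1)*(t + 5)
(5) = u^3 + 6*u^2 - 13*u - 42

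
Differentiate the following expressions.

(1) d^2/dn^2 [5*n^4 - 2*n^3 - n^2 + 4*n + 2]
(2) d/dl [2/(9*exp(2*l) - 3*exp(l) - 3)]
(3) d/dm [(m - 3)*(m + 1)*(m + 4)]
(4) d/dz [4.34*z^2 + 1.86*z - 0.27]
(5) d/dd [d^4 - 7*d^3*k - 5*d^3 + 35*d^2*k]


(1) = 60*n^2 - 12*n - 2
(2) = (2/3 - 4*exp(l))*exp(l)/(-3*exp(2*l) + exp(l) + 1)^2
(3) = 3*m^2 + 4*m - 11
(4) = 8.68*z + 1.86
(5) = d*(4*d^2 - 21*d*k - 15*d + 70*k)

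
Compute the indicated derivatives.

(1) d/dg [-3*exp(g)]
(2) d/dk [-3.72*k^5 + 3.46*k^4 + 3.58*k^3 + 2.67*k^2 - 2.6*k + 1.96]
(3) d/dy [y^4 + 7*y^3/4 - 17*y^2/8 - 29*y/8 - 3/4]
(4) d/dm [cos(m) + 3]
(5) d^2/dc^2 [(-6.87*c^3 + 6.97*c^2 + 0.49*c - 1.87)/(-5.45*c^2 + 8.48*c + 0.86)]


(1) = -3*exp(g)
(2) = -18.6*k^4 + 13.84*k^3 + 10.74*k^2 + 5.34*k - 2.6
(3) = 4*y^3 + 21*y^2/4 - 17*y/4 - 29/8
(4) = -sin(m)
(5) = (379.088786*c^3 + 437.860926*c^2 - 501.836988*c + 283.311196)/(161.878625*c^6 - 755.6316*c^5 + 1099.10259*c^4 - 371.325632*c^3 - 173.436372*c^2 - 18.815424*c - 0.636056)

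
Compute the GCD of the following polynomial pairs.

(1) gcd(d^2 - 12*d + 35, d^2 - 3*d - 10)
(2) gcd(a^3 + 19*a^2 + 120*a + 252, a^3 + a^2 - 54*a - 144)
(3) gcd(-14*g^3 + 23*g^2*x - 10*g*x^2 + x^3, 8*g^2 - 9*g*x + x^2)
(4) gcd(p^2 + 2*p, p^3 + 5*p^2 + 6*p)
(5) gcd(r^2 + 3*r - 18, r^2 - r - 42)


(1) = d - 5
(2) = a + 6
(3) = gcd((-7*g + x)*(-2*g + x)*(-g + x), (-8*g + x)*(-g + x)) = -g + x
(4) = p^2 + 2*p
(5) = gcd((r - 3)*(r + 6), (r - 7)*(r + 6)) = r + 6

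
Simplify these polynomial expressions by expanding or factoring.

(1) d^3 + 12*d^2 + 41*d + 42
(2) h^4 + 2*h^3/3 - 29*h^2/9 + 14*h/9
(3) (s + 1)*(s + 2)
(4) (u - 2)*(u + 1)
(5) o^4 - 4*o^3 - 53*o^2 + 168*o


(1) = (d + 2)*(d + 3)*(d + 7)
(2) = h*(h - 1)*(h - 2/3)*(h + 7/3)
(3) = s^2 + 3*s + 2
(4) = u^2 - u - 2
(5) = o*(o - 8)*(o - 3)*(o + 7)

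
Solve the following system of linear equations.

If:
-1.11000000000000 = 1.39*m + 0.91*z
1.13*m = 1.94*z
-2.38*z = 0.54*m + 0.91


Then:
No Solution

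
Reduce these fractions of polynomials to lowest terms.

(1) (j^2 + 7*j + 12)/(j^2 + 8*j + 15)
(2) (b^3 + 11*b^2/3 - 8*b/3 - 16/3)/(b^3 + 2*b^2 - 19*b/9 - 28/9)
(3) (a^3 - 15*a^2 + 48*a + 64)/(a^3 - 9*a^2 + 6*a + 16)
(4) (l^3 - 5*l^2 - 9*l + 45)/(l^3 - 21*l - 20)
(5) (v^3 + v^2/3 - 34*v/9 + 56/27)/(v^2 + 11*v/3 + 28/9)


(1) = (j + 4)/(j + 5)
(2) = (3*b + 12)/(3*b + 7)
(3) = (a - 8)/(a - 2)
(4) = (l^2 - 9)/(l^2 + 5*l + 4)
(5) = (9*v^2 - 18*v + 8)/(9*v + 12)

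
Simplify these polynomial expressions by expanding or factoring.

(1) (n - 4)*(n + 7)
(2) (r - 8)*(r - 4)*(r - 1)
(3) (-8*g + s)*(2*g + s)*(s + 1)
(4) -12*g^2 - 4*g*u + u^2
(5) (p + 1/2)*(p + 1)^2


(1) = n^2 + 3*n - 28
(2) = r^3 - 13*r^2 + 44*r - 32
(3) = -16*g^2*s - 16*g^2 - 6*g*s^2 - 6*g*s + s^3 + s^2
(4) = (-6*g + u)*(2*g + u)
(5) = p^3 + 5*p^2/2 + 2*p + 1/2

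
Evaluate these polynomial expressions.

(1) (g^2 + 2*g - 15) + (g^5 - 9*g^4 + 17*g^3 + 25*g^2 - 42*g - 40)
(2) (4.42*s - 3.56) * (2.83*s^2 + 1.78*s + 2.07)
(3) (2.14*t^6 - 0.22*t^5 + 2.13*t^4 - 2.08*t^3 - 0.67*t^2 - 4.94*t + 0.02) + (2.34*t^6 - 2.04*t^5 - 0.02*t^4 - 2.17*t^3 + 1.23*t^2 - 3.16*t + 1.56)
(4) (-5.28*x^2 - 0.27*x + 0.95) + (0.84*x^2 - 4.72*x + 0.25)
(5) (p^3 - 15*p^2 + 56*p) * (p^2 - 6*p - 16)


(1) = g^5 - 9*g^4 + 17*g^3 + 26*g^2 - 40*g - 55
(2) = 12.5086*s^3 - 2.2072*s^2 + 2.8126*s - 7.3692
(3) = 4.48*t^6 - 2.26*t^5 + 2.11*t^4 - 4.25*t^3 + 0.56*t^2 - 8.1*t + 1.58
(4) = -4.44*x^2 - 4.99*x + 1.2
(5) = p^5 - 21*p^4 + 130*p^3 - 96*p^2 - 896*p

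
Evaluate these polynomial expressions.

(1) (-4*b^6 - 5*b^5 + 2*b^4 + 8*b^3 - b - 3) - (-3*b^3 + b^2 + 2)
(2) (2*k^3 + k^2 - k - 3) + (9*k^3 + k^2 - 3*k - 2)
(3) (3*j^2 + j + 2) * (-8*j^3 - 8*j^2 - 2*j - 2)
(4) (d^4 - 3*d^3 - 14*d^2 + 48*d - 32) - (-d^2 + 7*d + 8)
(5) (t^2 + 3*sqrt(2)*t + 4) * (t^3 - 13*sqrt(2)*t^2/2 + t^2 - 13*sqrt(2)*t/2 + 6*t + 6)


(1) = -4*b^6 - 5*b^5 + 2*b^4 + 11*b^3 - b^2 - b - 5
(2) = 11*k^3 + 2*k^2 - 4*k - 5
(3) = -24*j^5 - 32*j^4 - 30*j^3 - 24*j^2 - 6*j - 4
(4) = d^4 - 3*d^3 - 13*d^2 + 41*d - 40
(5) = t^5 - 7*sqrt(2)*t^4/2 + t^4 - 29*t^3 - 7*sqrt(2)*t^3/2 - 29*t^2 - 8*sqrt(2)*t^2 - 8*sqrt(2)*t + 24*t + 24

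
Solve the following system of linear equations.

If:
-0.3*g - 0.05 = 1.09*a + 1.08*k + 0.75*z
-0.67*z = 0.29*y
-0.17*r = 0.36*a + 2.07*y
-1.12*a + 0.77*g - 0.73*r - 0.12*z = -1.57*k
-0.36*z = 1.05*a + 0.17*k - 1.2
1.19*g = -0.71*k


Then:
a = 1.45
g = 1.05
k = -1.75
r = -4.88
y = 0.15
z = -0.06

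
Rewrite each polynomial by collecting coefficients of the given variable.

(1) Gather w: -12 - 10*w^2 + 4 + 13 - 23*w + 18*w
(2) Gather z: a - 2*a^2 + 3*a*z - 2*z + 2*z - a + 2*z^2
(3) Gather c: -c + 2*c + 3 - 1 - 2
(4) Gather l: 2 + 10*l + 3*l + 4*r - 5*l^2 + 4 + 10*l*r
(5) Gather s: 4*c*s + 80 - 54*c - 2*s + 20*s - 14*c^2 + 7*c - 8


(1) = -10*w^2 - 5*w + 5
(2) = -2*a^2 + 3*a*z + 2*z^2
(3) = c
(4) = -5*l^2 + l*(10*r + 13) + 4*r + 6
(5) = -14*c^2 - 47*c + s*(4*c + 18) + 72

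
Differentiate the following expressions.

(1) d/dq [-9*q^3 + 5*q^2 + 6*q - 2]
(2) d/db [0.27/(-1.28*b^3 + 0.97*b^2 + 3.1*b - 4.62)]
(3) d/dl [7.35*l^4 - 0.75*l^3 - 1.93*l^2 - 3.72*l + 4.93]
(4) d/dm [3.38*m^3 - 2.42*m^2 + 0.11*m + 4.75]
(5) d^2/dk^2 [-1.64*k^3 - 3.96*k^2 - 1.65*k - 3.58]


(1) = -27*q^2 + 10*q + 6
(2) = (1.0368*b^2 - 0.5238*b - 0.837)/(1.28*b^3 - 0.97*b^2 - 3.1*b + 4.62)^2
(3) = 29.4*l^3 - 2.25*l^2 - 3.86*l - 3.72
(4) = 10.14*m^2 - 4.84*m + 0.11
(5) = -9.84*k - 7.92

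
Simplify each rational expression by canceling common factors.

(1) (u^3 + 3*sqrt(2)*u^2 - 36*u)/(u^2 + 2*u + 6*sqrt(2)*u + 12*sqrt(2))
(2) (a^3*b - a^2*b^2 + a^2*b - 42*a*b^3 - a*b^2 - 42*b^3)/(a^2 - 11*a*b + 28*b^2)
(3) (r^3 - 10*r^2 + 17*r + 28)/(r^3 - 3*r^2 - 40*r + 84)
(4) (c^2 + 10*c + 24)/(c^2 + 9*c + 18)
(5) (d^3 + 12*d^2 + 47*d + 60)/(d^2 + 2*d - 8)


(1) = (u^2 - 3*sqrt(2)*u)/(u + 2)
(2) = (a^2*b + 6*a*b^2 + a*b + 6*b^2)/(a - 4*b)
(3) = (r^2 - 3*r - 4)/(r^2 + 4*r - 12)
(4) = (c + 4)/(c + 3)
(5) = (d^2 + 8*d + 15)/(d - 2)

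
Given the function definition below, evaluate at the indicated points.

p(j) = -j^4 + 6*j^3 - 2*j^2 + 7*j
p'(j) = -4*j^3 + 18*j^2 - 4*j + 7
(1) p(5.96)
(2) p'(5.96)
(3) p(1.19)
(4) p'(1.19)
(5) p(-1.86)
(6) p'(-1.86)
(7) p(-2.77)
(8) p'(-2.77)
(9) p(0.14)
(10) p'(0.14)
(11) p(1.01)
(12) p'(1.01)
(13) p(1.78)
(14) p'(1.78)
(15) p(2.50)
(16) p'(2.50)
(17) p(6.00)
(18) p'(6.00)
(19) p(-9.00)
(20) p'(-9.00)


(1) = -20.85
(2) = -224.29
(3) = 13.60
(4) = 20.99
(5) = -70.52
(6) = 102.45
(7) = -221.13
(8) = 241.21
(9) = 0.96
(10) = 6.78
(11) = 10.17
(12) = 17.20
(13) = 29.92
(14) = 34.35
(15) = 59.69
(16) = 47.00
(17) = -30.00
(18) = -233.00
(19) = -11160.00
(20) = 4417.00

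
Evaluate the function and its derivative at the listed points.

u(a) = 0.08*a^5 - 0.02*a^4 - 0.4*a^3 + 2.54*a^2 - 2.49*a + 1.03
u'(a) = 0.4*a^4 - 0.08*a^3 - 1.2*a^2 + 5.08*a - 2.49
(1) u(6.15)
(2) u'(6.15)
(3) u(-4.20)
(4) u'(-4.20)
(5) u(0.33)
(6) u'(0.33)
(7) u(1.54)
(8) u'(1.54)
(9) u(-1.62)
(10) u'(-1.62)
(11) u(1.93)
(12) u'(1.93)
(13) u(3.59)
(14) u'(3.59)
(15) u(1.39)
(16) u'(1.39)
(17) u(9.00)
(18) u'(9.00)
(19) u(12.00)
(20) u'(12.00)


(1) = 663.96
(2) = 536.97
(3) = -24.85
(4) = 85.40
(5) = 0.47
(6) = -0.94
(7) = 2.34
(8) = 4.44
(9) = 12.40
(10) = -10.77
(11) = 4.67
(12) = 7.82
(13) = 50.70
(14) = 63.02
(15) = 1.74
(16) = 3.53
(17) = 4485.46
(18) = 2512.11
(19) = 19137.55
(20) = 8041.83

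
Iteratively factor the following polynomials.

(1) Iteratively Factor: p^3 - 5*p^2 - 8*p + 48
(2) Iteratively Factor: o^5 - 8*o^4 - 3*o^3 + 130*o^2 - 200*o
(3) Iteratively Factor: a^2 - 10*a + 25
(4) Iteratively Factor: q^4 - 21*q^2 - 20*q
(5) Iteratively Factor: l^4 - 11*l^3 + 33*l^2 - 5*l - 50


(1) = (p - 4)*(p^2 - p - 12) = (p - 4)*(p + 3)*(p - 4)
(2) = (o - 5)*(o^4 - 3*o^3 - 18*o^2 + 40*o) = (o - 5)^2*(o^3 + 2*o^2 - 8*o) = (o - 5)^2*(o - 2)*(o^2 + 4*o) = o*(o - 5)^2*(o - 2)*(o + 4)
(3) = (a - 5)*(a - 5)
(4) = (q + 4)*(q^3 - 4*q^2 - 5*q) = (q + 1)*(q + 4)*(q^2 - 5*q) = (q - 5)*(q + 1)*(q + 4)*(q)
(5) = (l - 5)*(l^3 - 6*l^2 + 3*l + 10) = (l - 5)*(l + 1)*(l^2 - 7*l + 10) = (l - 5)^2*(l + 1)*(l - 2)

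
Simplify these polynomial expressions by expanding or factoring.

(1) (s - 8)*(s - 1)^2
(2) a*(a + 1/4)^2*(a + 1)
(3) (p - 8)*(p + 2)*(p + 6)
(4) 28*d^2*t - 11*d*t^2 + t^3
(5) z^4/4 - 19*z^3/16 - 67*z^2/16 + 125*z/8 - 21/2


(1) = s^3 - 10*s^2 + 17*s - 8
(2) = a^4 + 3*a^3/2 + 9*a^2/16 + a/16
(3) = p^3 - 52*p - 96
(4) = t*(-7*d + t)*(-4*d + t)
(5) = (z/4 + 1)*(z - 6)*(z - 7/4)*(z - 1)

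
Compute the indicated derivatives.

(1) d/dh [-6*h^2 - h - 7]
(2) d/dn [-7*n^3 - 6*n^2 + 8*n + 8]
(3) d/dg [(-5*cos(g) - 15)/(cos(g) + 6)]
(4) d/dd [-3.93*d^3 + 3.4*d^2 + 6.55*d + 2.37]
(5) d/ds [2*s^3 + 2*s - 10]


(1) = -12*h - 1
(2) = -21*n^2 - 12*n + 8
(3) = 15*sin(g)/(cos(g) + 6)^2
(4) = -11.79*d^2 + 6.8*d + 6.55
(5) = 6*s^2 + 2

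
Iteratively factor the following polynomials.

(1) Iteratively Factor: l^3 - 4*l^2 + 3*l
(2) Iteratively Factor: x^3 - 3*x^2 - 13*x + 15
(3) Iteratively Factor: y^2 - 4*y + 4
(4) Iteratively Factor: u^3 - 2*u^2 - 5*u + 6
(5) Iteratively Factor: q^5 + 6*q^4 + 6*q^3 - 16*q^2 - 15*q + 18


(1) = (l - 3)*(l^2 - l) = l*(l - 3)*(l - 1)
(2) = (x - 1)*(x^2 - 2*x - 15) = (x - 5)*(x - 1)*(x + 3)
(3) = (y - 2)*(y - 2)
(4) = (u + 2)*(u^2 - 4*u + 3) = (u - 1)*(u + 2)*(u - 3)
(5) = (q + 2)*(q^4 + 4*q^3 - 2*q^2 - 12*q + 9) = (q + 2)*(q + 3)*(q^3 + q^2 - 5*q + 3) = (q + 2)*(q + 3)^2*(q^2 - 2*q + 1) = (q - 1)*(q + 2)*(q + 3)^2*(q - 1)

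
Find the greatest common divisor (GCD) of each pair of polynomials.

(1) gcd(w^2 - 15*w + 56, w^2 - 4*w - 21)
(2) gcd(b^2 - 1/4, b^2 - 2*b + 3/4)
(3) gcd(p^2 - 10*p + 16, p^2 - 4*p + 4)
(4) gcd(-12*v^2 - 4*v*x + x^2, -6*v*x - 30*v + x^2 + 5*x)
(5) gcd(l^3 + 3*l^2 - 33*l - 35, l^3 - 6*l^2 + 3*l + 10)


(1) = w - 7
(2) = b - 1/2
(3) = gcd((p - 8)*(p - 2), (p - 2)^2) = p - 2
(4) = -6*v + x
(5) = gcd((l - 5)*(l + 1)*(l + 7), (l - 5)*(l - 2)*(l + 1)) = l^2 - 4*l - 5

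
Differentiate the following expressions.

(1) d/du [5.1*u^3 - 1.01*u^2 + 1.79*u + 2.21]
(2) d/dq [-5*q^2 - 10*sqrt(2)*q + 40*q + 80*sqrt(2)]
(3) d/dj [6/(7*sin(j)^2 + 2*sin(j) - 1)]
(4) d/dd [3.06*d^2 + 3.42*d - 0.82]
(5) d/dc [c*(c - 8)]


(1) = 15.3*u^2 - 2.02*u + 1.79
(2) = -10*q - 10*sqrt(2) + 40
(3) = -12*(7*sin(j) + 1)*cos(j)/(7*sin(j)^2 + 2*sin(j) - 1)^2
(4) = 6.12*d + 3.42
(5) = 2*c - 8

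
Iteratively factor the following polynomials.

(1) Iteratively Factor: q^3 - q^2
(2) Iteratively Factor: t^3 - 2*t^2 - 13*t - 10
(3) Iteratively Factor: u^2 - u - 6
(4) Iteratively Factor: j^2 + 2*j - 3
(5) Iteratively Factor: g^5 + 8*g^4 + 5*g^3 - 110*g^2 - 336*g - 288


(1) = (q)*(q^2 - q) = q^2*(q - 1)
(2) = (t - 5)*(t^2 + 3*t + 2) = (t - 5)*(t + 2)*(t + 1)
(3) = (u + 2)*(u - 3)
(4) = (j + 3)*(j - 1)
(5) = (g + 3)*(g^4 + 5*g^3 - 10*g^2 - 80*g - 96) = (g - 4)*(g + 3)*(g^3 + 9*g^2 + 26*g + 24) = (g - 4)*(g + 2)*(g + 3)*(g^2 + 7*g + 12) = (g - 4)*(g + 2)*(g + 3)^2*(g + 4)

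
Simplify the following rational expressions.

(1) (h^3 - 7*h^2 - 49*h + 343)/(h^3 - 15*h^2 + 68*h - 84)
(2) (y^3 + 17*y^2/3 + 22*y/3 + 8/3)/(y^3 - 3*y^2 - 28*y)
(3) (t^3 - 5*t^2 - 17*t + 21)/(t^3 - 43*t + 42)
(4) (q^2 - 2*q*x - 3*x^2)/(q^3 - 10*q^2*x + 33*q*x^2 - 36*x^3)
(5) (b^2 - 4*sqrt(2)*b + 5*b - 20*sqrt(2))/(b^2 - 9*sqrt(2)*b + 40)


(1) = (h^2 - 49)/(h^2 - 8*h + 12)
(2) = (3*y^2 + 5*y + 2)/(3*y^2 - 21*y)
(3) = (t^2 - 4*t - 21)/(t^2 + t - 42)
(4) = (q + x)/(q^2 - 7*q*x + 12*x^2)
(5) = (b + 5)/(b - 5*sqrt(2))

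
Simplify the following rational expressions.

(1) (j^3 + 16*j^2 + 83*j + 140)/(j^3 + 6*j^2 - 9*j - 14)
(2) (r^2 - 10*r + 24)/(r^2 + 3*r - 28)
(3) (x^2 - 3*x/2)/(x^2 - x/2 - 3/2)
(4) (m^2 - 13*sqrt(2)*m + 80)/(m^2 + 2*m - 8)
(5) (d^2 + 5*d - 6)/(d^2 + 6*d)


(1) = (j^2 + 9*j + 20)/(j^2 - j - 2)
(2) = (r - 6)/(r + 7)
(3) = x/(x + 1)
(4) = (m^2 - 13*sqrt(2)*m + 80)/(m^2 + 2*m - 8)
(5) = (d - 1)/d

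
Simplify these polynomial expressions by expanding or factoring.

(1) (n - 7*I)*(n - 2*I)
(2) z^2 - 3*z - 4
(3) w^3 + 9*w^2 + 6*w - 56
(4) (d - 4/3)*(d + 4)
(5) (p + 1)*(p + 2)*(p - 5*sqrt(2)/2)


(1) = n^2 - 9*I*n - 14
(2) = (z - 4)*(z + 1)
(3) = (w - 2)*(w + 4)*(w + 7)
(4) = d^2 + 8*d/3 - 16/3
(5) = p^3 - 5*sqrt(2)*p^2/2 + 3*p^2 - 15*sqrt(2)*p/2 + 2*p - 5*sqrt(2)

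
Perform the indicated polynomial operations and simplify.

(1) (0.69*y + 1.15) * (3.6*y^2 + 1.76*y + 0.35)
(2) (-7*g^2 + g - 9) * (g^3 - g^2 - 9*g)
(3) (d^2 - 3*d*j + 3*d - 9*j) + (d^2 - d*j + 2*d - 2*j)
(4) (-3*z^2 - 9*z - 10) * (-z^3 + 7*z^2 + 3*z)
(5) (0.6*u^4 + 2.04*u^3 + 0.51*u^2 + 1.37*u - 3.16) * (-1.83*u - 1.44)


(1) = 2.484*y^3 + 5.3544*y^2 + 2.2655*y + 0.4025
(2) = -7*g^5 + 8*g^4 + 53*g^3 + 81*g
(3) = 2*d^2 - 4*d*j + 5*d - 11*j
(4) = 3*z^5 - 12*z^4 - 62*z^3 - 97*z^2 - 30*z
(5) = -1.098*u^5 - 4.5972*u^4 - 3.8709*u^3 - 3.2415*u^2 + 3.81*u + 4.5504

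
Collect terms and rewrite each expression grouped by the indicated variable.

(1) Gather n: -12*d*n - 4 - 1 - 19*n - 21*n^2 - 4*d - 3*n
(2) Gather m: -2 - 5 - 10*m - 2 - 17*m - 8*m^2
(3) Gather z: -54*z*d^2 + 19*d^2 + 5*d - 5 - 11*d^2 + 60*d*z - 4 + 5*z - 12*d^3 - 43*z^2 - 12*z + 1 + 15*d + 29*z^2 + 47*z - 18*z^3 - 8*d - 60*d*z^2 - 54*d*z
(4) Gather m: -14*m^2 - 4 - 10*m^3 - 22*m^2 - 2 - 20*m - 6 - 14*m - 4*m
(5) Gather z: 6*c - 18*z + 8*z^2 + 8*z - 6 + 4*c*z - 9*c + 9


(1) = -4*d - 21*n^2 + n*(-12*d - 22) - 5
(2) = -8*m^2 - 27*m - 9
(3) = -12*d^3 + 8*d^2 + 12*d - 18*z^3 + z^2*(-60*d - 14) + z*(-54*d^2 + 6*d + 40) - 8
(4) = -10*m^3 - 36*m^2 - 38*m - 12
(5) = -3*c + 8*z^2 + z*(4*c - 10) + 3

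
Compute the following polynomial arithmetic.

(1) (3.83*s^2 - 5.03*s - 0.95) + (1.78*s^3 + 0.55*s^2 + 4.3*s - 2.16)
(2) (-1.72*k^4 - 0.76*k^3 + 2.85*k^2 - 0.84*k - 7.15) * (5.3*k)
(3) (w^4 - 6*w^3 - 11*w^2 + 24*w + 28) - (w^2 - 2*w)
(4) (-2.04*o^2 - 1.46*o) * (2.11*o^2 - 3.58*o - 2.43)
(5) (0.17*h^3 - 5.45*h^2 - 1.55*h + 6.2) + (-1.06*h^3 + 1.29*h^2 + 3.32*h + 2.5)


(1) = 1.78*s^3 + 4.38*s^2 - 0.73*s - 3.11
(2) = -9.116*k^5 - 4.028*k^4 + 15.105*k^3 - 4.452*k^2 - 37.895*k
(3) = w^4 - 6*w^3 - 12*w^2 + 26*w + 28
(4) = -4.3044*o^4 + 4.2226*o^3 + 10.184*o^2 + 3.5478*o
(5) = -0.89*h^3 - 4.16*h^2 + 1.77*h + 8.7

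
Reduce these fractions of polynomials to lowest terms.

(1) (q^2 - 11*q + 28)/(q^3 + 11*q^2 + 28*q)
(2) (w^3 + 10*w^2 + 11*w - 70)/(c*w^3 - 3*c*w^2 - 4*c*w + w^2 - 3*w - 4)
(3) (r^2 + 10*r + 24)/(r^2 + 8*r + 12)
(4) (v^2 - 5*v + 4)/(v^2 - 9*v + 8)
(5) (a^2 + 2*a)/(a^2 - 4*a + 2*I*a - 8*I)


(1) = (q^2 - 11*q + 28)/(q^3 + 11*q^2 + 28*q)
(2) = (w^3 + 10*w^2 + 11*w - 70)/(c*w^3 - 3*c*w^2 - 4*c*w + w^2 - 3*w - 4)
(3) = (r + 4)/(r + 2)
(4) = (v - 4)/(v - 8)
(5) = (a^2 + 2*a)/(a^2 + a*(-4 + 2*I) - 8*I)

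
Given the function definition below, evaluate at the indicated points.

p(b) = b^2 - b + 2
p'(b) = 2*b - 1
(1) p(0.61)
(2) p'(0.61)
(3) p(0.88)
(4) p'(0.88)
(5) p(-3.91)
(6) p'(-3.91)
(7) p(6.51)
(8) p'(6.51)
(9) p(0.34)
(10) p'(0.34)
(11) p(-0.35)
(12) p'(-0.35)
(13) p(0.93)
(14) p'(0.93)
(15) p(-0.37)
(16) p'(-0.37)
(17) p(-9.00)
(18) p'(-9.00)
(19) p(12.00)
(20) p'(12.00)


(1) = 1.76
(2) = 0.22
(3) = 1.89
(4) = 0.76
(5) = 21.20
(6) = -8.82
(7) = 37.87
(8) = 12.02
(9) = 1.78
(10) = -0.32
(11) = 2.47
(12) = -1.70
(13) = 1.93
(14) = 0.86
(15) = 2.51
(16) = -1.74
(17) = 92.00
(18) = -19.00
(19) = 134.00
(20) = 23.00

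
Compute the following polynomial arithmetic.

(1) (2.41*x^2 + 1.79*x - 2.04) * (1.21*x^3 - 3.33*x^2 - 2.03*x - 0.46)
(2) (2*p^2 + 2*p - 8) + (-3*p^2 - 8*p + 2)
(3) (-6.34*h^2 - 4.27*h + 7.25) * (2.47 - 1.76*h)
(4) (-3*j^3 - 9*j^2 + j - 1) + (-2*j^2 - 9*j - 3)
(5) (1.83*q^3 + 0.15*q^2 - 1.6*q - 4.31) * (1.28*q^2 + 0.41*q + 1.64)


(1) = 2.9161*x^5 - 5.8594*x^4 - 13.3214*x^3 + 2.0509*x^2 + 3.3178*x + 0.9384
(2) = -p^2 - 6*p - 6
(3) = 11.1584*h^3 - 8.1446*h^2 - 23.3069*h + 17.9075
(4) = -3*j^3 - 11*j^2 - 8*j - 4
(5) = 2.3424*q^5 + 0.9423*q^4 + 1.0147*q^3 - 5.9268*q^2 - 4.3911*q - 7.0684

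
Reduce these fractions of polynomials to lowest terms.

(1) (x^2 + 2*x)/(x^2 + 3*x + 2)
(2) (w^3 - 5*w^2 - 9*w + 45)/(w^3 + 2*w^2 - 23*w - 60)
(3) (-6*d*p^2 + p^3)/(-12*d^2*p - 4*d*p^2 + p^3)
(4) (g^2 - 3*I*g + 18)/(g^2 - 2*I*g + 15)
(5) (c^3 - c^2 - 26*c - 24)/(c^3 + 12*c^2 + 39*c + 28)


(1) = x/(x + 1)
(2) = (w - 3)/(w + 4)
(3) = p/(2*d + p)
(4) = (g - 6*I)/(g - 5*I)
(5) = (c - 6)/(c + 7)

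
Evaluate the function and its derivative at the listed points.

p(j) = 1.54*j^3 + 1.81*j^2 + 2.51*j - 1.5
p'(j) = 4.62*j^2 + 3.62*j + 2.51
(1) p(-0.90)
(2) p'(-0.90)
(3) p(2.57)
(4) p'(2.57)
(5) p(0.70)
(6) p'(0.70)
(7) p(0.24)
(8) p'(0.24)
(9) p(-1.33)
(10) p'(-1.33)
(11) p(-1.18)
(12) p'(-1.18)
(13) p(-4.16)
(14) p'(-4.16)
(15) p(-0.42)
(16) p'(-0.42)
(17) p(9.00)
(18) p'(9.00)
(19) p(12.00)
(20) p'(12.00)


(1) = -3.42
(2) = 2.99
(3) = 43.05
(4) = 42.33
(5) = 1.67
(6) = 7.31
(7) = -0.77
(8) = 3.64
(9) = -5.26
(10) = 5.87
(11) = -4.47
(12) = 4.67
(13) = -91.49
(14) = 67.40
(15) = -2.35
(16) = 1.80
(17) = 1290.36
(18) = 409.31
(19) = 2950.38
(20) = 711.23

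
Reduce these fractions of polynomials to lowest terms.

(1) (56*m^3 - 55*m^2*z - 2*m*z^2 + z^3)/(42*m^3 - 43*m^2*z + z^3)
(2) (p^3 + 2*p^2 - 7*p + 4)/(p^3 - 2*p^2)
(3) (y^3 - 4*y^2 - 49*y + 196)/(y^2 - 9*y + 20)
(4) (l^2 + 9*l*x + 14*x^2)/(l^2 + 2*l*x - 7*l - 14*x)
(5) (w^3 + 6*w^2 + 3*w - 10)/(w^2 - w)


(1) = (-8*m + z)/(-6*m + z)
(2) = (p^3 + 2*p^2 - 7*p + 4)/(p^3 - 2*p^2)
(3) = (y^2 - 49)/(y - 5)
(4) = (l + 7*x)/(l - 7)
(5) = (w^2 + 7*w + 10)/w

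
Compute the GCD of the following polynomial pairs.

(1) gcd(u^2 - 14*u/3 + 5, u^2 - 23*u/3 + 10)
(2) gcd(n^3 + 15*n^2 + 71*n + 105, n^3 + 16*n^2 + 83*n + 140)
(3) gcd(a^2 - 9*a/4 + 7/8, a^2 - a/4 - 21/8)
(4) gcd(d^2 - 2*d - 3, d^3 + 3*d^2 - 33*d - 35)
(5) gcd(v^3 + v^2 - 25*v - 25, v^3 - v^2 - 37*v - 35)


(1) = gcd((u - 3)*(u - 5/3), (u - 6)*(u - 5/3)) = u - 5/3
(2) = n^2 + 12*n + 35
(3) = gcd((a - 7/4)*(a - 1/2), (a - 7/4)*(a + 3/2)) = a - 7/4
(4) = gcd((d - 3)*(d + 1), (d - 5)*(d + 1)*(d + 7)) = d + 1
(5) = v^2 + 6*v + 5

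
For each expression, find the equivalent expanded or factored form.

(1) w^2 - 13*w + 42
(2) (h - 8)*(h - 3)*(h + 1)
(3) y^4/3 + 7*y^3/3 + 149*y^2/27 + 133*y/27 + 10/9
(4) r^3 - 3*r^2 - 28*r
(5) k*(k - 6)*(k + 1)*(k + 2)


(1) = (w - 7)*(w - 6)
(2) = h^3 - 10*h^2 + 13*h + 24
(3) = (y/3 + 1)*(y + 1/3)*(y + 5/3)*(y + 2)
(4) = r*(r - 7)*(r + 4)
(5) = k^4 - 3*k^3 - 16*k^2 - 12*k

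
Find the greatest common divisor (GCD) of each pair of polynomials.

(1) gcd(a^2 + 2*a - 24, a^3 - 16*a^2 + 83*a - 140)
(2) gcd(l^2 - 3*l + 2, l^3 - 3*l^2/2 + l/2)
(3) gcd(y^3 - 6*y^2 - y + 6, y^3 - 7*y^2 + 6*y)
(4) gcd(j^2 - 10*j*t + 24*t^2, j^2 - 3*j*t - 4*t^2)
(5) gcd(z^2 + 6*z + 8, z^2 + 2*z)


(1) = a - 4
(2) = gcd((l - 2)*(l - 1), l*(l - 1)*(l - 1/2)) = l - 1
(3) = gcd((y - 6)*(y - 1)*(y + 1), y*(y - 6)*(y - 1)) = y^2 - 7*y + 6
(4) = gcd((j - 6*t)*(j - 4*t), (j - 4*t)*(j + t)) = -j + 4*t
(5) = gcd((z + 2)*(z + 4), z*(z + 2)) = z + 2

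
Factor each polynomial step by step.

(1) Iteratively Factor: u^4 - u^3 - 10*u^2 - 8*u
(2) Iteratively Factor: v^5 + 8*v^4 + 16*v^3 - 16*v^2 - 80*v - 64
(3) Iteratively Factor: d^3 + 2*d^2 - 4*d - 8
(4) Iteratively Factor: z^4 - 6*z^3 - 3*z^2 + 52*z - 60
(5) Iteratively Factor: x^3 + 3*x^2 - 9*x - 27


(1) = (u - 4)*(u^3 + 3*u^2 + 2*u) = (u - 4)*(u + 1)*(u^2 + 2*u) = u*(u - 4)*(u + 1)*(u + 2)
(2) = (v + 2)*(v^4 + 6*v^3 + 4*v^2 - 24*v - 32) = (v - 2)*(v + 2)*(v^3 + 8*v^2 + 20*v + 16) = (v - 2)*(v + 2)^2*(v^2 + 6*v + 8) = (v - 2)*(v + 2)^3*(v + 4)
(3) = (d + 2)*(d^2 - 4) = (d - 2)*(d + 2)*(d + 2)
(4) = (z - 2)*(z^3 - 4*z^2 - 11*z + 30) = (z - 2)*(z + 3)*(z^2 - 7*z + 10) = (z - 2)^2*(z + 3)*(z - 5)
(5) = (x + 3)*(x^2 - 9) = (x + 3)^2*(x - 3)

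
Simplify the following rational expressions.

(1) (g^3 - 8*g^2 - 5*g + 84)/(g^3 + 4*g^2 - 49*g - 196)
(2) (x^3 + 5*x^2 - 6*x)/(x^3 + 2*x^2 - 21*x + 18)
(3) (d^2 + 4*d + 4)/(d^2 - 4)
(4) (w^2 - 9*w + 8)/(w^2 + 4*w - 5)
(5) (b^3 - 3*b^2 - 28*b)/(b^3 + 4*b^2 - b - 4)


(1) = (g^2 - g - 12)/(g^2 + 11*g + 28)
(2) = x/(x - 3)
(3) = (d + 2)/(d - 2)
(4) = (w - 8)/(w + 5)
(5) = (b^2 - 7*b)/(b^2 - 1)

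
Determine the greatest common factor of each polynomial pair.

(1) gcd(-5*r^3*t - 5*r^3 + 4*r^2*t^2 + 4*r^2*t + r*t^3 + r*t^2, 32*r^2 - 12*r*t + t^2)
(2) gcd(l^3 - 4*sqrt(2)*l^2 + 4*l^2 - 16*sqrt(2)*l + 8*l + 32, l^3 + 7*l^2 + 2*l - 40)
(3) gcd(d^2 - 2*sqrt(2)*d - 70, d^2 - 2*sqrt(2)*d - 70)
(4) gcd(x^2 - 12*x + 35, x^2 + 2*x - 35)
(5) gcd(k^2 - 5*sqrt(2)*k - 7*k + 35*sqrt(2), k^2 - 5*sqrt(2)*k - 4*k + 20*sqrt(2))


(1) = gcd((-r + t)*(5*r + t)*(r*t + r), (-8*r + t)*(-4*r + t)) = 1
(2) = gcd((l + 4)*(l - 2*sqrt(2))^2, (l - 2)*(l + 4)*(l + 5)) = l + 4
(3) = d^2 - 2*sqrt(2)*d - 70
(4) = gcd((x - 7)*(x - 5), (x - 5)*(x + 7)) = x - 5
(5) = k - 5*sqrt(2)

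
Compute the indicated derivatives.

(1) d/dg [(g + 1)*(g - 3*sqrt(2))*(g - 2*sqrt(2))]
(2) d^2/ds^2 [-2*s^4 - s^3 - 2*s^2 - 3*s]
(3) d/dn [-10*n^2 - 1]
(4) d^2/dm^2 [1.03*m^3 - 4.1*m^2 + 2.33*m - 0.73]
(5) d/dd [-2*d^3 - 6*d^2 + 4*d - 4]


(1) = 3*g^2 - 10*sqrt(2)*g + 2*g - 5*sqrt(2) + 12
(2) = -24*s^2 - 6*s - 4
(3) = -20*n
(4) = 6.18*m - 8.2
(5) = -6*d^2 - 12*d + 4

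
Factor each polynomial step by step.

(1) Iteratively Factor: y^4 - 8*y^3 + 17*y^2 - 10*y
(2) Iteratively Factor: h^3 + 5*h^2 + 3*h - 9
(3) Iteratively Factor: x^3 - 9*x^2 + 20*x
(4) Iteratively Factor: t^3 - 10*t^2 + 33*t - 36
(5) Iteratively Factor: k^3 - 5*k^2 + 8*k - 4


(1) = (y)*(y^3 - 8*y^2 + 17*y - 10) = y*(y - 1)*(y^2 - 7*y + 10) = y*(y - 2)*(y - 1)*(y - 5)
(2) = (h - 1)*(h^2 + 6*h + 9) = (h - 1)*(h + 3)*(h + 3)
(3) = (x - 5)*(x^2 - 4*x) = (x - 5)*(x - 4)*(x)
(4) = (t - 3)*(t^2 - 7*t + 12) = (t - 4)*(t - 3)*(t - 3)
(5) = (k - 1)*(k^2 - 4*k + 4) = (k - 2)*(k - 1)*(k - 2)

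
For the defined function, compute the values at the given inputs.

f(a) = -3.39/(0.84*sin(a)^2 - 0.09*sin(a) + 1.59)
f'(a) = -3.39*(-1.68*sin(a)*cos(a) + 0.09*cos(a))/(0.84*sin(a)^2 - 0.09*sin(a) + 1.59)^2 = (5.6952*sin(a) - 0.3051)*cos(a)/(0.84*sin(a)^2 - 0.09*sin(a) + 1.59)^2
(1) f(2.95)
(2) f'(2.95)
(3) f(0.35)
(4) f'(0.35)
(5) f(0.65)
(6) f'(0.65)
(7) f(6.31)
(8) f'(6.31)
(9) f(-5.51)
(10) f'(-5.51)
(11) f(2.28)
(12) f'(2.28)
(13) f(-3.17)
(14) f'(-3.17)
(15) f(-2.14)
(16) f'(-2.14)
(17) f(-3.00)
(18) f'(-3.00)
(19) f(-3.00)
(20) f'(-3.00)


(1) = -2.11
(2) = -0.30
(3) = -2.04
(4) = 0.56
(5) = -1.84
(6) = 0.74
(7) = -2.13
(8) = -0.06
(9) = -1.75
(10) = 0.70
(11) = -1.69
(12) = -0.65
(13) = -2.13
(14) = 0.06
(15) = -1.50
(16) = 0.54
(17) = -2.09
(18) = 0.42
(19) = -2.09
(20) = 0.42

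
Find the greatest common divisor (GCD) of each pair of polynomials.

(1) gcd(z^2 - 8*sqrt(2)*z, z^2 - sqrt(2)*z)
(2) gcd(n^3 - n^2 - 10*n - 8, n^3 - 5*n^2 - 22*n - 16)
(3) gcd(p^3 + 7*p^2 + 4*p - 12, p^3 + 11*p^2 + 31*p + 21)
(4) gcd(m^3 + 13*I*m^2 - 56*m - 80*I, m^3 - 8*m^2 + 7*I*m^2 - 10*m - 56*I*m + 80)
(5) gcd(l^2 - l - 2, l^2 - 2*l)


(1) = gcd(z*(z - 8*sqrt(2)), z*(z - sqrt(2))) = z
(2) = n^2 + 3*n + 2
(3) = gcd((p - 1)*(p + 2)*(p + 6), (p + 1)*(p + 3)*(p + 7)) = 1
(4) = m + 5*I
(5) = l - 2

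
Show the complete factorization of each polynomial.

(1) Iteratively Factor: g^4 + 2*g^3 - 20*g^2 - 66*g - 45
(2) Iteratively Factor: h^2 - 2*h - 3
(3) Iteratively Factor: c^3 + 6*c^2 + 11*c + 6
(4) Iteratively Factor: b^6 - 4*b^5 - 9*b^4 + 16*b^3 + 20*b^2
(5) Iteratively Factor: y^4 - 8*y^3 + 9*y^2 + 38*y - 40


(1) = (g + 3)*(g^3 - g^2 - 17*g - 15) = (g + 1)*(g + 3)*(g^2 - 2*g - 15) = (g + 1)*(g + 3)^2*(g - 5)
(2) = (h - 3)*(h + 1)
(3) = (c + 3)*(c^2 + 3*c + 2) = (c + 1)*(c + 3)*(c + 2)
(4) = (b + 2)*(b^5 - 6*b^4 + 3*b^3 + 10*b^2) = b*(b + 2)*(b^4 - 6*b^3 + 3*b^2 + 10*b) = b*(b - 2)*(b + 2)*(b^3 - 4*b^2 - 5*b) = b*(b - 2)*(b + 1)*(b + 2)*(b^2 - 5*b) = b*(b - 5)*(b - 2)*(b + 1)*(b + 2)*(b)
(5) = (y - 1)*(y^3 - 7*y^2 + 2*y + 40) = (y - 1)*(y + 2)*(y^2 - 9*y + 20) = (y - 5)*(y - 1)*(y + 2)*(y - 4)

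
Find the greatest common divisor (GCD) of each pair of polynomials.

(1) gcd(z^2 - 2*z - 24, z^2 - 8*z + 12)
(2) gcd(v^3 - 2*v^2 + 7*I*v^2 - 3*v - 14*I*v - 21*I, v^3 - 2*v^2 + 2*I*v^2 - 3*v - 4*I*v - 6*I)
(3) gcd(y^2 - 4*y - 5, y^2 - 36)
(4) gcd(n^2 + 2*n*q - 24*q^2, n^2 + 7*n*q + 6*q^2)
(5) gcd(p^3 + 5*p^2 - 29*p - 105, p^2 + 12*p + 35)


(1) = gcd((z - 6)*(z + 4), (z - 6)*(z - 2)) = z - 6
(2) = v^2 - 2*v - 3
(3) = gcd((y - 5)*(y + 1), (y - 6)*(y + 6)) = 1
(4) = n + 6*q
(5) = gcd((p - 5)*(p + 3)*(p + 7), (p + 5)*(p + 7)) = p + 7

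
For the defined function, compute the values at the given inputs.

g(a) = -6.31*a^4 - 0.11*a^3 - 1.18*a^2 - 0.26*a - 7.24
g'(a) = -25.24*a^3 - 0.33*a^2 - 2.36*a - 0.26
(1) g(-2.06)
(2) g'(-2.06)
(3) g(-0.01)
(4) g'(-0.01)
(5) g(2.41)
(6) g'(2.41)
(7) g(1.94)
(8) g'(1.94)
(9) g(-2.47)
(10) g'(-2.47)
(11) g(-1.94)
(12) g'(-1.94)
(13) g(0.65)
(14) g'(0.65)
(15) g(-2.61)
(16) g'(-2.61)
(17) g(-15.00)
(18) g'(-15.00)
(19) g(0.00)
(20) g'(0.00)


(1) = -124.38
(2) = 223.84
(3) = -7.24
(4) = -0.24
(5) = -229.12
(6) = -361.16
(7) = -102.37
(8) = -190.37
(9) = -247.00
(10) = 383.90
(11) = -99.75
(12) = 187.36
(13) = -9.06
(14) = -8.86
(15) = -305.46
(16) = 452.41
(17) = -319341.34
(18) = 85145.89
(19) = -7.24
(20) = -0.26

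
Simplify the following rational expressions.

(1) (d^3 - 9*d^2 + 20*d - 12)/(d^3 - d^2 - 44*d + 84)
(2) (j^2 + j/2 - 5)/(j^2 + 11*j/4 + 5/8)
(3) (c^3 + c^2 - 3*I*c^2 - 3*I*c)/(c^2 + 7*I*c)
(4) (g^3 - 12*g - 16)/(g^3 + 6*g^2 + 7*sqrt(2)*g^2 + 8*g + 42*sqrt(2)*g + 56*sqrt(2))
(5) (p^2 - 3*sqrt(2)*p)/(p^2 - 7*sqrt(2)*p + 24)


(1) = (d - 1)/(d + 7)
(2) = (4*j - 8)/(4*j + 1)
(3) = (c^2 + c*(1 - 3*I) - 3*I)/(c + 7*I)
(4) = (g^2 - 2*g - 8)/(g^2 + g*(4 + 7*sqrt(2)) + 28*sqrt(2))
(5) = p/(p - 4*sqrt(2))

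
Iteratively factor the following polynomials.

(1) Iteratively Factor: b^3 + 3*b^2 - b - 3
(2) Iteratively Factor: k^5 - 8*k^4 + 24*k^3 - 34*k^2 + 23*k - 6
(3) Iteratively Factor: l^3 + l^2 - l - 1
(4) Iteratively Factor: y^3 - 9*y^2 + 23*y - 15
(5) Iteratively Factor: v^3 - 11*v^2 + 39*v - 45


(1) = (b - 1)*(b^2 + 4*b + 3) = (b - 1)*(b + 1)*(b + 3)
(2) = (k - 1)*(k^4 - 7*k^3 + 17*k^2 - 17*k + 6) = (k - 2)*(k - 1)*(k^3 - 5*k^2 + 7*k - 3) = (k - 3)*(k - 2)*(k - 1)*(k^2 - 2*k + 1) = (k - 3)*(k - 2)*(k - 1)^2*(k - 1)
(3) = (l + 1)*(l^2 - 1) = (l - 1)*(l + 1)*(l + 1)
(4) = (y - 3)*(y^2 - 6*y + 5) = (y - 5)*(y - 3)*(y - 1)
(5) = (v - 3)*(v^2 - 8*v + 15) = (v - 5)*(v - 3)*(v - 3)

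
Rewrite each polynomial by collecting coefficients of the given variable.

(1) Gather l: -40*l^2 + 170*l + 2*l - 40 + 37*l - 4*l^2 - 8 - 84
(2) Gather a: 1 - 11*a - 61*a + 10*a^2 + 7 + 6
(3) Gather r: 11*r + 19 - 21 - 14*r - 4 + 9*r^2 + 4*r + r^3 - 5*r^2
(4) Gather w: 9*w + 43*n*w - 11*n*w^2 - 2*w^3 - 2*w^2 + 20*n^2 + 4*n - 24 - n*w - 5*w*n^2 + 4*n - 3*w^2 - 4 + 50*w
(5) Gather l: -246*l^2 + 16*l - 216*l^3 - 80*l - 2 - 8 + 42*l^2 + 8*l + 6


(1) = -44*l^2 + 209*l - 132
(2) = 10*a^2 - 72*a + 14
(3) = r^3 + 4*r^2 + r - 6
(4) = 20*n^2 + 8*n - 2*w^3 + w^2*(-11*n - 5) + w*(-5*n^2 + 42*n + 59) - 28
(5) = -216*l^3 - 204*l^2 - 56*l - 4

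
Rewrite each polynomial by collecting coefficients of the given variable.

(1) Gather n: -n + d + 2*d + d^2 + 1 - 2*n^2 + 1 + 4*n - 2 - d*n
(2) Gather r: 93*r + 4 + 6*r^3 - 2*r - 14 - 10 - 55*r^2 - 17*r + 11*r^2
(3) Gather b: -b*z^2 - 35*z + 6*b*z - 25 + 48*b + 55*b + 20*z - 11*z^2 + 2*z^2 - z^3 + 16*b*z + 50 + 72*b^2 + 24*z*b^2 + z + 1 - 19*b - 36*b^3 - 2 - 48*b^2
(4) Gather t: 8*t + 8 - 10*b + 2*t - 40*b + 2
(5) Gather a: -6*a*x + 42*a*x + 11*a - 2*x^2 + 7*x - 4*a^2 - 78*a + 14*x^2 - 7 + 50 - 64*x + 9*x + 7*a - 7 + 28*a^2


(1) = d^2 + 3*d - 2*n^2 + n*(3 - d)
(2) = 6*r^3 - 44*r^2 + 74*r - 20
(3) = -36*b^3 + b^2*(24*z + 24) + b*(-z^2 + 22*z + 84) - z^3 - 9*z^2 - 14*z + 24
(4) = -50*b + 10*t + 10
(5) = 24*a^2 + a*(36*x - 60) + 12*x^2 - 48*x + 36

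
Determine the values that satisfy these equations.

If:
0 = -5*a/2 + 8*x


Then:
a = 16*x/5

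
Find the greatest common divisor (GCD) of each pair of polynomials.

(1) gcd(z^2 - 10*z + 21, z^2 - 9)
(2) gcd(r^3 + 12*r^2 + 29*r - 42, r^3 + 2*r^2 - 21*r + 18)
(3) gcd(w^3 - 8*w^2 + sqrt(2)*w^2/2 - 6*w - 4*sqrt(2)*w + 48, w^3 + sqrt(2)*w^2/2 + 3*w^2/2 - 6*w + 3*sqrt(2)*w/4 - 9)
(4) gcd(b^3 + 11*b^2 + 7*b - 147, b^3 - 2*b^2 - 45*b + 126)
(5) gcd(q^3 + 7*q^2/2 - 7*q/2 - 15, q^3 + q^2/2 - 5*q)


(1) = z - 3
(2) = gcd((r - 1)*(r + 6)*(r + 7), (r - 3)*(r - 1)*(r + 6)) = r^2 + 5*r - 6
(3) = gcd((w - 8)*(w - 3*sqrt(2)/2)*(w + 2*sqrt(2)), (w + 3/2)*(w - 3*sqrt(2)/2)*(w + 2*sqrt(2))) = w^2 + sqrt(2)*w/2 - 6
(4) = b^2 + 4*b - 21
(5) = gcd((q - 2)*(q + 5/2)*(q + 3), q*(q - 2)*(q + 5/2)) = q^2 + q/2 - 5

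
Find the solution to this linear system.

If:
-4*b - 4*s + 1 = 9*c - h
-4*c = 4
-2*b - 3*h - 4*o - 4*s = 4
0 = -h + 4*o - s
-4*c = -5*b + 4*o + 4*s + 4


Then:
b = 38/61
c = -1
h = -170/61
o = -49/122
s = 72/61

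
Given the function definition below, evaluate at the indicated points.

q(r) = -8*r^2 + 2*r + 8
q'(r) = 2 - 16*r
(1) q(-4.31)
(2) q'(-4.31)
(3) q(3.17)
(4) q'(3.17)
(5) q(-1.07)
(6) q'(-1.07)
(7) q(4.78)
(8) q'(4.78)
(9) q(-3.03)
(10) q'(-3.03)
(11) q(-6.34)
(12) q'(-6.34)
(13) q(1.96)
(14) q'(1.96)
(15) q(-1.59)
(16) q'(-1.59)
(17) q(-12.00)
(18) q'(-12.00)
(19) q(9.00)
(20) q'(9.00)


(1) = -149.23
(2) = 70.96
(3) = -66.05
(4) = -48.72
(5) = -3.30
(6) = 19.12
(7) = -165.23
(8) = -74.48
(9) = -71.51
(10) = 50.48
(11) = -326.24
(12) = 103.44
(13) = -18.81
(14) = -29.36
(15) = -15.40
(16) = 27.44
(17) = -1168.00
(18) = 194.00
(19) = -622.00
(20) = -142.00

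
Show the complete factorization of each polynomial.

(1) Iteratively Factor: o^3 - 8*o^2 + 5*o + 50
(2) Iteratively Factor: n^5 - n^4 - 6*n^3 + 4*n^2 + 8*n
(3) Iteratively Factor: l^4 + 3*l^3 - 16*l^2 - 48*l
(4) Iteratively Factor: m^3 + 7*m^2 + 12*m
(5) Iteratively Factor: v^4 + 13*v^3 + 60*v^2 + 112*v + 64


(1) = (o + 2)*(o^2 - 10*o + 25) = (o - 5)*(o + 2)*(o - 5)
(2) = (n + 1)*(n^4 - 2*n^3 - 4*n^2 + 8*n) = (n - 2)*(n + 1)*(n^3 - 4*n) = (n - 2)^2*(n + 1)*(n^2 + 2*n) = n*(n - 2)^2*(n + 1)*(n + 2)
(3) = (l + 4)*(l^3 - l^2 - 12*l) = (l + 3)*(l + 4)*(l^2 - 4*l) = l*(l + 3)*(l + 4)*(l - 4)
(4) = (m)*(m^2 + 7*m + 12) = m*(m + 3)*(m + 4)
(5) = (v + 4)*(v^3 + 9*v^2 + 24*v + 16) = (v + 1)*(v + 4)*(v^2 + 8*v + 16) = (v + 1)*(v + 4)^2*(v + 4)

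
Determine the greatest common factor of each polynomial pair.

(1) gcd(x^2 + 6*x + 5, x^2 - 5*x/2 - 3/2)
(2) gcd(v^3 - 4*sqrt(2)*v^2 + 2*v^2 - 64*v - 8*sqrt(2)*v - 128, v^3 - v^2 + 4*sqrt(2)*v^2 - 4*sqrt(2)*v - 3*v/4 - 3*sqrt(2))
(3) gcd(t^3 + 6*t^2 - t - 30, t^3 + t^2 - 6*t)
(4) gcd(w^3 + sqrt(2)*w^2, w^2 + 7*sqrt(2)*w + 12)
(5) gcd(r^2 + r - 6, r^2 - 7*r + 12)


(1) = 1
(2) = v + 4*sqrt(2)
(3) = gcd((t - 2)*(t + 3)*(t + 5), t*(t - 2)*(t + 3)) = t^2 + t - 6
(4) = gcd(w^2*(w + sqrt(2)), (w + sqrt(2))*(w + 6*sqrt(2))) = w + sqrt(2)
(5) = gcd((r - 2)*(r + 3), (r - 4)*(r - 3)) = 1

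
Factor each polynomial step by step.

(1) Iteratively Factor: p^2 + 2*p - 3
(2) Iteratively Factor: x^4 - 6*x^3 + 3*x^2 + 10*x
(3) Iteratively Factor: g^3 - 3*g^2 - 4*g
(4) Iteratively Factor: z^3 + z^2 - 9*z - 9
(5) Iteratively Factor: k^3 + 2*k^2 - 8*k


(1) = (p - 1)*(p + 3)
(2) = (x - 5)*(x^3 - x^2 - 2*x) = (x - 5)*(x + 1)*(x^2 - 2*x) = (x - 5)*(x - 2)*(x + 1)*(x)
(3) = (g - 4)*(g^2 + g) = (g - 4)*(g + 1)*(g)
(4) = (z - 3)*(z^2 + 4*z + 3) = (z - 3)*(z + 1)*(z + 3)
(5) = (k + 4)*(k^2 - 2*k) = (k - 2)*(k + 4)*(k)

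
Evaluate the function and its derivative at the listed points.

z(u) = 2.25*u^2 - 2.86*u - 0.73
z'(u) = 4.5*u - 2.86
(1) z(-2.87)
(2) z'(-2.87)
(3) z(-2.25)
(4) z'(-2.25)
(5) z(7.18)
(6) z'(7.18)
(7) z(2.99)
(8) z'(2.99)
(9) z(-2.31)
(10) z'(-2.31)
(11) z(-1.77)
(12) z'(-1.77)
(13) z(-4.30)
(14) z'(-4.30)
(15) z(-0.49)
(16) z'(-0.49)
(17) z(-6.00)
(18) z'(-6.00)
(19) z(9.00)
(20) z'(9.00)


(1) = 26.01
(2) = -15.78
(3) = 17.10
(4) = -12.98
(5) = 94.73
(6) = 29.45
(7) = 10.83
(8) = 10.60
(9) = 17.88
(10) = -13.25
(11) = 11.38
(12) = -10.82
(13) = 53.17
(14) = -22.21
(15) = 1.21
(16) = -5.06
(17) = 97.43
(18) = -29.86
(19) = 155.78
(20) = 37.64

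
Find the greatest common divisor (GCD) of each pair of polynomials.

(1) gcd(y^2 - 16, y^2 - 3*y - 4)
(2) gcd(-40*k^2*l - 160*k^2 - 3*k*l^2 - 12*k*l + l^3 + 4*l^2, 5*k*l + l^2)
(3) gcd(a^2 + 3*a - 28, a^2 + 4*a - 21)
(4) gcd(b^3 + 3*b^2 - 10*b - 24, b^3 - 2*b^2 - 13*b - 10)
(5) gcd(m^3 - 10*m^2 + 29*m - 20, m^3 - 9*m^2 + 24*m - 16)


(1) = gcd((y - 4)*(y + 4), (y - 4)*(y + 1)) = y - 4
(2) = gcd((-8*k + l)*(5*k + l)*(l + 4), l*(5*k + l)) = 5*k + l
(3) = a + 7
(4) = gcd((b - 3)*(b + 2)*(b + 4), (b - 5)*(b + 1)*(b + 2)) = b + 2
(5) = gcd((m - 5)*(m - 4)*(m - 1), (m - 4)^2*(m - 1)) = m^2 - 5*m + 4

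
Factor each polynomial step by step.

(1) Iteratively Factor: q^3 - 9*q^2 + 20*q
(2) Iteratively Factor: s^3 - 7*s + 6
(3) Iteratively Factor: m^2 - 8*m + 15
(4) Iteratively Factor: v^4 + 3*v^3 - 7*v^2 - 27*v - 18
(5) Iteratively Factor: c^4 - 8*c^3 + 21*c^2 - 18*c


(1) = (q - 4)*(q^2 - 5*q) = q*(q - 4)*(q - 5)
(2) = (s - 2)*(s^2 + 2*s - 3) = (s - 2)*(s - 1)*(s + 3)
(3) = (m - 3)*(m - 5)
(4) = (v + 3)*(v^3 - 7*v - 6) = (v - 3)*(v + 3)*(v^2 + 3*v + 2) = (v - 3)*(v + 1)*(v + 3)*(v + 2)
(5) = (c - 2)*(c^3 - 6*c^2 + 9*c) = (c - 3)*(c - 2)*(c^2 - 3*c) = c*(c - 3)*(c - 2)*(c - 3)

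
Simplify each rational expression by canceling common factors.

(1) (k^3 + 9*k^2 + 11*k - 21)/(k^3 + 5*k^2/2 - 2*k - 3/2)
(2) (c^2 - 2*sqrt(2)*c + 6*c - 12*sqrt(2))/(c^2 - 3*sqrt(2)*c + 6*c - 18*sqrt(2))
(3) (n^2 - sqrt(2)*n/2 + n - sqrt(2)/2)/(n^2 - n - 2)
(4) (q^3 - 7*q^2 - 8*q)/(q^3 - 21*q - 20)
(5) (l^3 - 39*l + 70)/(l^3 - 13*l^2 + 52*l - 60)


(1) = (2*k + 14)/(2*k + 1)
(2) = (c - 2*sqrt(2))/(c - 3*sqrt(2))
(3) = (2*n - sqrt(2))/(2*n - 4)
(4) = (q^2 - 8*q)/(q^2 - q - 20)
(5) = (l + 7)/(l - 6)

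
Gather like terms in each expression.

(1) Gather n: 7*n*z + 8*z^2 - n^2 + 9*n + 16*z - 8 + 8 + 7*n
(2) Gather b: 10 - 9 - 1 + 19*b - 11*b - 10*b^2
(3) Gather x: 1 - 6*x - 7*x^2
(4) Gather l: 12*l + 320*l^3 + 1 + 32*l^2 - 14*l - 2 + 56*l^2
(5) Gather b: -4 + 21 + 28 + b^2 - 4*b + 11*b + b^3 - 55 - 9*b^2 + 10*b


(1) = -n^2 + n*(7*z + 16) + 8*z^2 + 16*z
(2) = -10*b^2 + 8*b
(3) = -7*x^2 - 6*x + 1
(4) = 320*l^3 + 88*l^2 - 2*l - 1
(5) = b^3 - 8*b^2 + 17*b - 10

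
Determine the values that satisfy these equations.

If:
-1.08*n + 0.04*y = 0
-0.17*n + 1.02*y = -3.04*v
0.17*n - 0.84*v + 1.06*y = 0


Then:
n = 0.00
v = 0.00
y = 0.00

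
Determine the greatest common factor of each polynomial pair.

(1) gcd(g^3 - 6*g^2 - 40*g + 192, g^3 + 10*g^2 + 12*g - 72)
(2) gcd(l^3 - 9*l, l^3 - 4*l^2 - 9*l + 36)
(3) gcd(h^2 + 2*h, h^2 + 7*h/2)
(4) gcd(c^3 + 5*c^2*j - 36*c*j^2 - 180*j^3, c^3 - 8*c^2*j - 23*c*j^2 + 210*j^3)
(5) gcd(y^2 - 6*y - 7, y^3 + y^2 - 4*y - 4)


(1) = gcd((g - 8)*(g - 4)*(g + 6), (g - 2)*(g + 6)^2) = g + 6
(2) = gcd(l*(l - 3)*(l + 3), (l - 4)*(l - 3)*(l + 3)) = l^2 - 9
(3) = h
(4) = gcd((c - 6*j)*(c + 5*j)*(c + 6*j), (c - 7*j)*(c - 6*j)*(c + 5*j)) = c^2 - c*j - 30*j^2
(5) = gcd((y - 7)*(y + 1), (y - 2)*(y + 1)*(y + 2)) = y + 1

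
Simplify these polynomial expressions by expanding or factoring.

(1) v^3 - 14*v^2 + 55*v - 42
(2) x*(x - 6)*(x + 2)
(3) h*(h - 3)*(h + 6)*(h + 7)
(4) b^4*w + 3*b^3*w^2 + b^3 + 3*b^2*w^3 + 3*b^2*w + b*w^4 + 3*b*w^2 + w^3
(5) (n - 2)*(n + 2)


(1) = (v - 7)*(v - 6)*(v - 1)
(2) = x^3 - 4*x^2 - 12*x
(3) = h^4 + 10*h^3 + 3*h^2 - 126*h
(4) = (b + w)^3*(b*w + 1)
(5) = n^2 - 4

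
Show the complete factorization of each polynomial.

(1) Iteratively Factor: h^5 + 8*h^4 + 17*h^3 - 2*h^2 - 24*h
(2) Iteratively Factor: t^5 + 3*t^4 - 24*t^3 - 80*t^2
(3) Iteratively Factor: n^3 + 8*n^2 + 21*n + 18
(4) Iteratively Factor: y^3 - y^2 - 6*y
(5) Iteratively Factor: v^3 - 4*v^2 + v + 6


(1) = (h + 2)*(h^4 + 6*h^3 + 5*h^2 - 12*h) = h*(h + 2)*(h^3 + 6*h^2 + 5*h - 12) = h*(h + 2)*(h + 4)*(h^2 + 2*h - 3) = h*(h + 2)*(h + 3)*(h + 4)*(h - 1)
(2) = (t)*(t^4 + 3*t^3 - 24*t^2 - 80*t) = t*(t + 4)*(t^3 - t^2 - 20*t) = t*(t + 4)^2*(t^2 - 5*t) = t^2*(t + 4)^2*(t - 5)
(3) = (n + 3)*(n^2 + 5*n + 6) = (n + 2)*(n + 3)*(n + 3)
(4) = (y + 2)*(y^2 - 3*y) = (y - 3)*(y + 2)*(y)
(5) = (v - 2)*(v^2 - 2*v - 3) = (v - 2)*(v + 1)*(v - 3)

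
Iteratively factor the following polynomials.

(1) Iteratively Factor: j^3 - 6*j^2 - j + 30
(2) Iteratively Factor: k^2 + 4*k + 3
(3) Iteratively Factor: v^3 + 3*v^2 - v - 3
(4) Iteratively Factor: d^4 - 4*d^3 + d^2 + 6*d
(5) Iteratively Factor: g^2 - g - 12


(1) = (j - 5)*(j^2 - j - 6) = (j - 5)*(j - 3)*(j + 2)
(2) = (k + 1)*(k + 3)
(3) = (v + 3)*(v^2 - 1) = (v - 1)*(v + 3)*(v + 1)
(4) = (d + 1)*(d^3 - 5*d^2 + 6*d) = d*(d + 1)*(d^2 - 5*d + 6) = d*(d - 3)*(d + 1)*(d - 2)
(5) = (g - 4)*(g + 3)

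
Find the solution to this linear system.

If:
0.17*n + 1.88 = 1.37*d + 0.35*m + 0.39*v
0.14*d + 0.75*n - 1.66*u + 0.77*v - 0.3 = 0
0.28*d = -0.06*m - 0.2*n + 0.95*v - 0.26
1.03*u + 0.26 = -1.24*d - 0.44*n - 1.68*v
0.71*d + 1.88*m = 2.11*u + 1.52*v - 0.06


Then:
d = 1.50
m = -1.81
n = -2.48
u = -1.14
v = 0.08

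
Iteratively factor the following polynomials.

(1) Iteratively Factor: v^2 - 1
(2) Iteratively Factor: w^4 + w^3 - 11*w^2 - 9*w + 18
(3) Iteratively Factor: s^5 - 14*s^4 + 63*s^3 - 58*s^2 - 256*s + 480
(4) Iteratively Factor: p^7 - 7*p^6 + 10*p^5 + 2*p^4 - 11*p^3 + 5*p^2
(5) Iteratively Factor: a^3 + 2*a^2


(1) = (v - 1)*(v + 1)
(2) = (w - 3)*(w^3 + 4*w^2 + w - 6) = (w - 3)*(w + 2)*(w^2 + 2*w - 3) = (w - 3)*(w + 2)*(w + 3)*(w - 1)
(3) = (s - 3)*(s^4 - 11*s^3 + 30*s^2 + 32*s - 160) = (s - 4)*(s - 3)*(s^3 - 7*s^2 + 2*s + 40) = (s - 5)*(s - 4)*(s - 3)*(s^2 - 2*s - 8) = (s - 5)*(s - 4)*(s - 3)*(s + 2)*(s - 4)
(4) = (p + 1)*(p^6 - 8*p^5 + 18*p^4 - 16*p^3 + 5*p^2) = p*(p + 1)*(p^5 - 8*p^4 + 18*p^3 - 16*p^2 + 5*p) = p*(p - 1)*(p + 1)*(p^4 - 7*p^3 + 11*p^2 - 5*p) = p*(p - 5)*(p - 1)*(p + 1)*(p^3 - 2*p^2 + p) = p^2*(p - 5)*(p - 1)*(p + 1)*(p^2 - 2*p + 1) = p^2*(p - 5)*(p - 1)^2*(p + 1)*(p - 1)
(5) = (a)*(a^2 + 2*a) = a^2*(a + 2)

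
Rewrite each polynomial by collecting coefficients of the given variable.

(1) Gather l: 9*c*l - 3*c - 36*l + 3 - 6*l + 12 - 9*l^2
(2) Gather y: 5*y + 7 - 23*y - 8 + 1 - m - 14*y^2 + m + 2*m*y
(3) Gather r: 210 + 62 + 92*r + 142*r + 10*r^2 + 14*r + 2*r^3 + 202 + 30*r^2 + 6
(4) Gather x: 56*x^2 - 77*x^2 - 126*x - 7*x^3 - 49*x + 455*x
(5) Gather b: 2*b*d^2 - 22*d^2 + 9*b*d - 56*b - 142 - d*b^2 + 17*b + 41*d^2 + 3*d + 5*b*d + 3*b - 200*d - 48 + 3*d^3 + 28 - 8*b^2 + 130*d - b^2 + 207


(1) = -3*c - 9*l^2 + l*(9*c - 42) + 15
(2) = -14*y^2 + y*(2*m - 18)
(3) = 2*r^3 + 40*r^2 + 248*r + 480
(4) = -7*x^3 - 21*x^2 + 280*x
(5) = b^2*(-d - 9) + b*(2*d^2 + 14*d - 36) + 3*d^3 + 19*d^2 - 67*d + 45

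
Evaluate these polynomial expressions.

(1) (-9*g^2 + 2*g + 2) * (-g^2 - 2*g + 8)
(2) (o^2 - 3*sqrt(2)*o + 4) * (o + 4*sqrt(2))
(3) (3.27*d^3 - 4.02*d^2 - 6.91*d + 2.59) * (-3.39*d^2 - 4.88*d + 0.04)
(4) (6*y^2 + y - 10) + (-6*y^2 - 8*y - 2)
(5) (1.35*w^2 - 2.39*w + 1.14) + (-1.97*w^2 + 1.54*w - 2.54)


(1) = 9*g^4 + 16*g^3 - 78*g^2 + 12*g + 16
(2) = o^3 + sqrt(2)*o^2 - 20*o + 16*sqrt(2)
(3) = -11.0853*d^5 - 2.3298*d^4 + 43.1733*d^3 + 24.7799*d^2 - 12.9156*d + 0.1036
(4) = -7*y - 12
(5) = -0.62*w^2 - 0.85*w - 1.4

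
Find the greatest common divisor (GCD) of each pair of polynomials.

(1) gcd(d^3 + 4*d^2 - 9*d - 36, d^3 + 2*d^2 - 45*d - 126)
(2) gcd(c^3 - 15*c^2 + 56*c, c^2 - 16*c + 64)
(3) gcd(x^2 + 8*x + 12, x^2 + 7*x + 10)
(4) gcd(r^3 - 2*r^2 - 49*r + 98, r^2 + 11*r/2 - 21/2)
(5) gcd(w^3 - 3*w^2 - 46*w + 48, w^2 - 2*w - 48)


(1) = gcd((d - 3)*(d + 3)*(d + 4), (d - 7)*(d + 3)*(d + 6)) = d + 3
(2) = gcd(c*(c - 8)*(c - 7), (c - 8)^2) = c - 8
(3) = x + 2
(4) = r + 7
(5) = gcd((w - 8)*(w - 1)*(w + 6), (w - 8)*(w + 6)) = w^2 - 2*w - 48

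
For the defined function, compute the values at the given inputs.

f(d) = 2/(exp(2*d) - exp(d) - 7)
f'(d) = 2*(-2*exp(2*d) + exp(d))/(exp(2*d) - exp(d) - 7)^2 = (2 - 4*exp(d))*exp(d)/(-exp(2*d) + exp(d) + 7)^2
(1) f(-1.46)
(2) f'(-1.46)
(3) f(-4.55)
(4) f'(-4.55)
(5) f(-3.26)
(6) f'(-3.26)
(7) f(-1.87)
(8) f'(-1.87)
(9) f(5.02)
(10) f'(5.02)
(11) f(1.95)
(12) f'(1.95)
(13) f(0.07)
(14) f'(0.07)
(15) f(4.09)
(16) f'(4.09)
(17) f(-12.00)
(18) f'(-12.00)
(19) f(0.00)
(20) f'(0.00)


(1) = -0.28
(2) = 0.00
(3) = -0.29
(4) = 0.00
(5) = -0.28
(6) = 0.00
(7) = -0.28
(8) = 0.00
(9) = 0.00
(10) = -0.00
(11) = 0.06
(12) = -0.15
(13) = -0.29
(14) = -0.05
(15) = 0.00
(16) = -0.00
(17) = -0.29
(18) = 0.00
(19) = -0.29
(20) = -0.04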